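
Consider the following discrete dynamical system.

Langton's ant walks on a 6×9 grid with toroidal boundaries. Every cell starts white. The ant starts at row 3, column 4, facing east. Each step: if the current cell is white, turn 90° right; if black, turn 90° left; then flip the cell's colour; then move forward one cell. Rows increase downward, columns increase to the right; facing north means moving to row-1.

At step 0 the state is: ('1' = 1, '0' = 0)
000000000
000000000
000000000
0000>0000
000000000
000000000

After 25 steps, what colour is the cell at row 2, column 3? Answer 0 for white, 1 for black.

0) 000000000
000000000
000000000
0000>0000
000000000
000000000
1) 000000000
000000000
000000000
000010000
0000v0000
000000000
2) 000000000
000000000
000000000
000010000
000<10000
000000000
3) 000000000
000000000
000000000
000^10000
000110000
000000000
4) 000000000
000000000
000000000
0001>0000
000110000
000000000
5) 000000000
000000000
0000^0000
000100000
000110000
000000000
6) 000000000
000000000
00001>000
000100000
000110000
000000000
7) 000000000
000000000
000011000
00010v000
000110000
000000000
8) 000000000
000000000
000011000
0001<1000
000110000
000000000
9) 000000000
000000000
0000^1000
000111000
000110000
000000000
10) 000000000
000000000
000<01000
000111000
000110000
000000000
11) 000000000
000^00000
000101000
000111000
000110000
000000000
12) 000000000
0001>0000
000101000
000111000
000110000
000000000
13) 000000000
000110000
0001v1000
000111000
000110000
000000000
14) 000000000
000110000
000<11000
000111000
000110000
000000000
15) 000000000
000110000
000011000
000v11000
000110000
000000000
16) 000000000
000110000
000011000
0000>1000
000110000
000000000
17) 000000000
000110000
0000^1000
000001000
000110000
000000000
18) 000000000
000110000
000<01000
000001000
000110000
000000000
19) 000000000
000^10000
000101000
000001000
000110000
000000000
20) 000000000
00<010000
000101000
000001000
000110000
000000000
21) 00^000000
001010000
000101000
000001000
000110000
000000000
22) 001>00000
001010000
000101000
000001000
000110000
000000000
23) 001100000
001v10000
000101000
000001000
000110000
000000000
24) 001100000
00<110000
000101000
000001000
000110000
000000000
25) 001100000
000110000
00v101000
000001000
000110000
000000000

1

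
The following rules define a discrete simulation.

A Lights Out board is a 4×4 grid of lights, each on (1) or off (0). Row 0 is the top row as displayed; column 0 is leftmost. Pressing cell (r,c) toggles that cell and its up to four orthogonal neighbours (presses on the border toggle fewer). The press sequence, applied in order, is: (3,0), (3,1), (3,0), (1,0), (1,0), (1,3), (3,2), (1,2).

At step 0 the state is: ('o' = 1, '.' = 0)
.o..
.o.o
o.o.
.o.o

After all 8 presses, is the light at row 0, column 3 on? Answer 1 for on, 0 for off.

1

k=0  .o..
.o.o
o.o.
.o.o
k=1  .o..
.o.o
..o.
o..o
k=2  .o..
.o.o
.oo.
.ooo
k=3  .o..
.o.o
ooo.
o.oo
k=4  oo..
o..o
.oo.
o.oo
k=5  .o..
.o.o
ooo.
o.oo
k=6  .o.o
.oo.
oooo
o.oo
k=7  .o.o
.oo.
oo.o
oo..
k=8  .ooo
...o
oooo
oo..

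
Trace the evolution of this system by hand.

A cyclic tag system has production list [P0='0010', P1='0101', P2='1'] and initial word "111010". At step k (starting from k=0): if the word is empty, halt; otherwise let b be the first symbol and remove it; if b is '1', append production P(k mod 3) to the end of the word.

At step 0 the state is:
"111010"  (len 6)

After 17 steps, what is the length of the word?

[0] "111010"  (len 6)
[1] "110100010"  (len 9)
[2] "101000100101"  (len 12)
[3] "010001001011"  (len 12)
[4] "10001001011"  (len 11)
[5] "00010010110101"  (len 14)
[6] "0010010110101"  (len 13)
[7] "010010110101"  (len 12)
[8] "10010110101"  (len 11)
[9] "00101101011"  (len 11)
[10] "0101101011"  (len 10)
[11] "101101011"  (len 9)
[12] "011010111"  (len 9)
[13] "11010111"  (len 8)
[14] "10101110101"  (len 11)
[15] "01011101011"  (len 11)
[16] "1011101011"  (len 10)
[17] "0111010110101"  (len 13)

13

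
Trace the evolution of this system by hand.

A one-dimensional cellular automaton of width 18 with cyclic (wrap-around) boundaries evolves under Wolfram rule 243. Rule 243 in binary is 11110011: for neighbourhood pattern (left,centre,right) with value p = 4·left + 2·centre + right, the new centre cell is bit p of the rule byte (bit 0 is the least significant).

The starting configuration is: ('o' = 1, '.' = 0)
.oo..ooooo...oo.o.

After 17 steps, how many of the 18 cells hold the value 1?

gen 0: .oo..ooooo...oo.o.
gen 1: o.ooo.ooooooo.oo.o
gen 2: oo.ooo.ooooooo.oo.
gen 3: .oo.ooo.ooooooo.oo
gen 4: o.oo.ooo.ooooooo.o
gen 5: oo.oo.ooo.ooooooo.
gen 6: .oo.oo.ooo.ooooooo
gen 7: o.oo.oo.ooo.oooooo
gen 8: oo.oo.oo.ooo.ooooo
gen 9: ooo.oo.oo.ooo.oooo
gen 10: oooo.oo.oo.ooo.ooo
gen 11: ooooo.oo.oo.ooo.oo
gen 12: oooooo.oo.oo.ooo.o
gen 13: ooooooo.oo.oo.ooo.
gen 14: .ooooooo.oo.oo.ooo
gen 15: o.ooooooo.oo.oo.oo
gen 16: oo.ooooooo.oo.oo.o
gen 17: ooo.ooooooo.oo.oo.

14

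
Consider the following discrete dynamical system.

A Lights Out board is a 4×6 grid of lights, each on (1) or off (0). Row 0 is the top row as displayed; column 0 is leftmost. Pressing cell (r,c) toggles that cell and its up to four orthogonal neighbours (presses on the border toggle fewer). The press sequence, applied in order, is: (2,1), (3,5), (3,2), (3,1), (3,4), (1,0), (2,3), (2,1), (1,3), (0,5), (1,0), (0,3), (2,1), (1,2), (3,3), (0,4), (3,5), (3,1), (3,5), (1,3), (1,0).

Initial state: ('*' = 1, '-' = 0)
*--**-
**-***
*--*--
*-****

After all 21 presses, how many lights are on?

10

k=0  *--**-
**-***
*--*--
*-****
k=1  *--**-
*--***
-***--
******
k=2  *--**-
*--***
-***-*
****--
k=3  *--**-
*--***
-*-*-*
*-----
k=4  *--**-
*--***
---*-*
-**---
k=5  *--**-
*--***
---***
-*****
k=6  ---**-
-*-***
*--***
-*****
k=7  ---**-
-*--**
*-*--*
-**-**
k=8  ---**-
----**
-*---*
--*-**
k=9  ----*-
--**-*
-*-*-*
--*-**
k=10  -----*
--**--
-*-*-*
--*-**
k=11  *----*
****--
**-*-*
--*-**
k=12  *-****
***---
**-*-*
--*-**
k=13  *-****
*-*---
--**-*
-**-**
k=14  *--***
**-*--
---*-*
-**-**
k=15  *--***
**-*--
-----*
-*-*-*
k=16  *-----
**-**-
-----*
-*-*-*
k=17  *-----
**-**-
------
-*-**-
k=18  *-----
**-**-
-*----
*-***-
k=19  *-----
**-**-
-*---*
*-**-*
k=20  *--*--
***---
-*-*-*
*-**-*
k=21  ---*--
--*---
**-*-*
*-**-*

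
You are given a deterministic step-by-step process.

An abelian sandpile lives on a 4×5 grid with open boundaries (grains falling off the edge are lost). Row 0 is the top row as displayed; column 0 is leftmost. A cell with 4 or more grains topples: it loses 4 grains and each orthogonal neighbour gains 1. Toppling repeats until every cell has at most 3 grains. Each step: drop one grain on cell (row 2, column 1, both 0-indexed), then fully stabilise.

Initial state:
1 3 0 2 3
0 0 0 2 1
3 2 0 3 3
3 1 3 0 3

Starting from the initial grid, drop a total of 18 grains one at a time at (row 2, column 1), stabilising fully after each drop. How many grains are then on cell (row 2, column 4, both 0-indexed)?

1

0) 1 3 0 2 3
0 0 0 2 1
3 2 0 3 3
3 1 3 0 3
1) 1 3 0 2 3
0 0 0 2 1
3 3 0 3 3
3 1 3 0 3
2) 1 3 0 2 3
1 1 0 2 1
1 1 1 3 3
0 3 3 0 3
3) 1 3 0 2 3
1 1 0 2 1
1 2 1 3 3
0 3 3 0 3
4) 1 3 0 2 3
1 1 0 2 1
1 3 1 3 3
0 3 3 0 3
5) 1 3 0 2 3
1 2 0 2 1
2 1 3 3 3
1 1 0 1 3
6) 1 3 0 2 3
1 2 0 2 1
2 2 3 3 3
1 1 0 1 3
7) 1 3 0 2 3
1 2 0 2 1
2 3 3 3 3
1 1 0 1 3
8) 1 3 0 2 3
1 3 1 3 2
3 1 1 1 1
1 2 1 3 0
9) 1 3 0 2 3
1 3 1 3 2
3 2 1 1 1
1 2 1 3 0
10) 1 3 0 2 3
1 3 1 3 2
3 3 1 1 1
1 2 1 3 0
11) 2 0 1 2 3
3 1 2 3 2
0 2 2 1 1
2 3 1 3 0
12) 2 0 1 2 3
3 1 2 3 2
0 3 2 1 1
2 3 1 3 0
13) 2 0 1 2 3
3 2 2 3 2
1 1 3 1 1
3 0 2 3 0
14) 2 0 1 2 3
3 2 2 3 2
1 2 3 1 1
3 0 2 3 0
15) 2 0 1 2 3
3 2 2 3 2
1 3 3 1 1
3 0 2 3 0
16) 2 0 1 2 3
3 3 3 3 2
2 1 0 2 1
3 1 3 3 0
17) 2 0 1 2 3
3 3 3 3 2
2 2 0 2 1
3 1 3 3 0
18) 2 0 1 2 3
3 3 3 3 2
2 3 0 2 1
3 1 3 3 0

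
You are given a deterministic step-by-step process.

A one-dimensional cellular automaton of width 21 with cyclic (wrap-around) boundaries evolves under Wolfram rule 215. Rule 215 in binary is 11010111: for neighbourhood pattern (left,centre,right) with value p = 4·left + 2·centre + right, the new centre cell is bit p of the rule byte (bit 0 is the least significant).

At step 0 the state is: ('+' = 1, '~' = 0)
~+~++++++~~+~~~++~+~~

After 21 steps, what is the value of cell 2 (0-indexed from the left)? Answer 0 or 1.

gen 0: ~+~++++++~~+~~~++~+~~
gen 1: ++~~+++++++++++~+~+++
gen 2: ++++~++++++++++~+~~++
gen 3: ++++~~+++++++++~+++~+
gen 4: ++++++~++++++++~~++~~
gen 5: ~+++++~~+++++++++~+++
gen 6: ~~++++++~++++++++~~++
gen 7: ++~+++++~~+++++++++~+
gen 8: ++~~++++++~++++++++~~
gen 9: ~+++~+++++~~+++++++++
gen 10: ~~++~~++++++~++++++++
gen 11: ++~+++~+++++~~+++++++
gen 12: ++~~++~~++++++~++++++
gen 13: ++++~+++~+++++~~+++++
gen 14: ++++~~++~~++++++~++++
gen 15: ++++++~+++~+++++~~+++
gen 16: ++++++~~++~~++++++~++
gen 17: ++++++++~+++~+++++~~+
gen 18: ++++++++~~++~~++++++~
gen 19: ~+++++++++~+++~+++++~
gen 20: +~++++++++~~++~~+++++
gen 21: +~~+++++++++~+++~++++

0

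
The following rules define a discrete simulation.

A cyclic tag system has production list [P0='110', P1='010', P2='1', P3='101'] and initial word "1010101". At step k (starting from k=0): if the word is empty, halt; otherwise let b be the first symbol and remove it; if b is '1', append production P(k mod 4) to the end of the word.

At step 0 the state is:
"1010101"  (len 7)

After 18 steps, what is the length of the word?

[0] "1010101"  (len 7)
[1] "010101110"  (len 9)
[2] "10101110"  (len 8)
[3] "01011101"  (len 8)
[4] "1011101"  (len 7)
[5] "011101110"  (len 9)
[6] "11101110"  (len 8)
[7] "11011101"  (len 8)
[8] "1011101101"  (len 10)
[9] "011101101110"  (len 12)
[10] "11101101110"  (len 11)
[11] "11011011101"  (len 11)
[12] "1011011101101"  (len 13)
[13] "011011101101110"  (len 15)
[14] "11011101101110"  (len 14)
[15] "10111011011101"  (len 14)
[16] "0111011011101101"  (len 16)
[17] "111011011101101"  (len 15)
[18] "11011011101101010"  (len 17)

17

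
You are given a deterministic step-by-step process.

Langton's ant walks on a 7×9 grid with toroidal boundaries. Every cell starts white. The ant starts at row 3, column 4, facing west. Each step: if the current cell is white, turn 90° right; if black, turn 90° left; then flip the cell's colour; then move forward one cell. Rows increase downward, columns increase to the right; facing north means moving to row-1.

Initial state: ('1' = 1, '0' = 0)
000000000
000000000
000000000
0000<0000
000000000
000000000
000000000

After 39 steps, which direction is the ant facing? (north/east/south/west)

north

step 0: 000000000
000000000
000000000
0000<0000
000000000
000000000
000000000
step 1: 000000000
000000000
0000^0000
000010000
000000000
000000000
000000000
step 2: 000000000
000000000
00001>000
000010000
000000000
000000000
000000000
step 3: 000000000
000000000
000011000
00001v000
000000000
000000000
000000000
step 4: 000000000
000000000
000011000
0000<1000
000000000
000000000
000000000
step 5: 000000000
000000000
000011000
000001000
0000v0000
000000000
000000000
step 6: 000000000
000000000
000011000
000001000
000<10000
000000000
000000000
step 7: 000000000
000000000
000011000
000^01000
000110000
000000000
000000000
step 8: 000000000
000000000
000011000
0001>1000
000110000
000000000
000000000
step 9: 000000000
000000000
000011000
000111000
0001v0000
000000000
000000000
step 10: 000000000
000000000
000011000
000111000
00010>000
000000000
000000000
step 11: 000000000
000000000
000011000
000111000
000101000
00000v000
000000000
step 12: 000000000
000000000
000011000
000111000
000101000
0000<1000
000000000
step 13: 000000000
000000000
000011000
000111000
0001^1000
000011000
000000000
step 14: 000000000
000000000
000011000
000111000
00011>000
000011000
000000000
step 15: 000000000
000000000
000011000
00011^000
000110000
000011000
000000000
step 16: 000000000
000000000
000011000
0001<0000
000110000
000011000
000000000
step 17: 000000000
000000000
000011000
000100000
0001v0000
000011000
000000000
step 18: 000000000
000000000
000011000
000100000
00010>000
000011000
000000000
step 19: 000000000
000000000
000011000
000100000
000101000
00001v000
000000000
step 20: 000000000
000000000
000011000
000100000
000101000
000010>00
000000000
step 21: 000000000
000000000
000011000
000100000
000101000
000010100
000000v00
step 22: 000000000
000000000
000011000
000100000
000101000
000010100
00000<100
step 23: 000000000
000000000
000011000
000100000
000101000
00001^100
000001100
step 24: 000000000
000000000
000011000
000100000
000101000
000011>00
000001100
step 25: 000000000
000000000
000011000
000100000
000101^00
000011000
000001100
step 26: 000000000
000000000
000011000
000100000
0001011>0
000011000
000001100
step 27: 000000000
000000000
000011000
000100000
000101110
0000110v0
000001100
step 28: 000000000
000000000
000011000
000100000
000101110
000011<10
000001100
step 29: 000000000
000000000
000011000
000100000
000101^10
000011110
000001100
step 30: 000000000
000000000
000011000
000100000
00010<010
000011110
000001100
step 31: 000000000
000000000
000011000
000100000
000100010
00001v110
000001100
step 32: 000000000
000000000
000011000
000100000
000100010
000010>10
000001100
step 33: 000000000
000000000
000011000
000100000
000100^10
000010010
000001100
step 34: 000000000
000000000
000011000
000100000
0001001>0
000010010
000001100
step 35: 000000000
000000000
000011000
0001000^0
000100100
000010010
000001100
step 36: 000000000
000000000
000011000
00010001>
000100100
000010010
000001100
step 37: 000000000
000000000
000011000
000100011
00010010v
000010010
000001100
step 38: 000000000
000000000
000011000
000100011
0001001<1
000010010
000001100
step 39: 000000000
000000000
000011000
0001000^1
000100111
000010010
000001100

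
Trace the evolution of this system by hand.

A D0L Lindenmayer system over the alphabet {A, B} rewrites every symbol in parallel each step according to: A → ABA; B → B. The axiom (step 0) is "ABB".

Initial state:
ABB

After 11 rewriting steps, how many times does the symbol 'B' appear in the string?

[0] ABB
[1] ABABB
[2] ABABABABB
[3] ABABABABABABABABB
[4] ABABABABABABABABABABABABABABABABB
[5] ABABABABABABABABABABABABABABABABABABABABABABABABABABABABABABABABB
[6] ABABABABABABABABABABABABABABABABABABABABABABABABABABABABAB…BABABABABABABABABABABABABABABABABABABABABABABABABABABABABB  (len 129)
[7] ABABABABABABABABABABABABABABABABABABABABABABABABABABABABAB…BABABABABABABABABABABABABABABABABABABABABABABABABABABABABB  (len 257)
[8] ABABABABABABABABABABABABABABABABABABABABABABABABABABABABAB…BABABABABABABABABABABABABABABABABABABABABABABABABABABABABB  (len 513)
[9] ABABABABABABABABABABABABABABABABABABABABABABABABABABABABAB…BABABABABABABABABABABABABABABABABABABABABABABABABABABABABB  (len 1025)
[10] ABABABABABABABABABABABABABABABABABABABABABABABABABABABABAB…BABABABABABABABABABABABABABABABABABABABABABABABABABABABABB  (len 2049)
[11] ABABABABABABABABABABABABABABABABABABABABABABABABABABABABAB…BABABABABABABABABABABABABABABABABABABABABABABABABABABABABB  (len 4097)

2049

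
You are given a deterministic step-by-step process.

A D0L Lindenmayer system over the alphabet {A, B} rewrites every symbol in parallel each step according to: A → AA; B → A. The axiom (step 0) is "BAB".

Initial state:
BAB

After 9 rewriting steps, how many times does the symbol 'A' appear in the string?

1024

k=0  BAB
k=1  AAAA
k=2  AAAAAAAA
k=3  AAAAAAAAAAAAAAAA
k=4  AAAAAAAAAAAAAAAAAAAAAAAAAAAAAAAA
k=5  AAAAAAAAAAAAAAAAAAAAAAAAAAAAAAAAAAAAAAAAAAAAAAAAAAAAAAAAAAAAAAAA
k=6  AAAAAAAAAAAAAAAAAAAAAAAAAAAAAAAAAAAAAAAAAAAAAAAAAAAAAAAAAA…AAAAAAAAAAAAAAAAAAAAAAAAAAAAAAAAAAAAAAAAAAAAAAAAAAAAAAAAAA  (len 128)
k=7  AAAAAAAAAAAAAAAAAAAAAAAAAAAAAAAAAAAAAAAAAAAAAAAAAAAAAAAAAA…AAAAAAAAAAAAAAAAAAAAAAAAAAAAAAAAAAAAAAAAAAAAAAAAAAAAAAAAAA  (len 256)
k=8  AAAAAAAAAAAAAAAAAAAAAAAAAAAAAAAAAAAAAAAAAAAAAAAAAAAAAAAAAA…AAAAAAAAAAAAAAAAAAAAAAAAAAAAAAAAAAAAAAAAAAAAAAAAAAAAAAAAAA  (len 512)
k=9  AAAAAAAAAAAAAAAAAAAAAAAAAAAAAAAAAAAAAAAAAAAAAAAAAAAAAAAAAA…AAAAAAAAAAAAAAAAAAAAAAAAAAAAAAAAAAAAAAAAAAAAAAAAAAAAAAAAAA  (len 1024)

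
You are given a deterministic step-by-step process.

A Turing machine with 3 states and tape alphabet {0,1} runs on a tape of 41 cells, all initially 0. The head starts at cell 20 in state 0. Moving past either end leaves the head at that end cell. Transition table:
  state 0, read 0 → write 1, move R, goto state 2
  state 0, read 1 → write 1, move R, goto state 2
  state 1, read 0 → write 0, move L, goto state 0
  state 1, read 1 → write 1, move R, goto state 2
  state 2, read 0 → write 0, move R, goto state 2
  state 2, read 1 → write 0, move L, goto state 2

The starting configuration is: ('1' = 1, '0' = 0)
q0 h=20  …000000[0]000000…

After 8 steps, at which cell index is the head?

t=0: q0 h=20  …000000[0]000000…
t=1: q2 h=21  …000001[0]000000…
t=2: q2 h=22  …000010[0]000000…
t=3: q2 h=23  …000100[0]000000…
t=4: q2 h=24  …001000[0]000000…
t=5: q2 h=25  …010000[0]000000…
t=6: q2 h=26  …100000[0]000000…
t=7: q2 h=27  …000000[0]000000…
t=8: q2 h=28  …000000[0]000000…

28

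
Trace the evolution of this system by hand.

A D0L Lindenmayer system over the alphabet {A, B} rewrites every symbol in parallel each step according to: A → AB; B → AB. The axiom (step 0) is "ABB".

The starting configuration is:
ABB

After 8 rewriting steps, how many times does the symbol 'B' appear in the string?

step 0: ABB
step 1: ABABAB
step 2: ABABABABABAB
step 3: ABABABABABABABABABABABAB
step 4: ABABABABABABABABABABABABABABABABABABABABABABABAB
step 5: ABABABABABABABABABABABABABABABABABABABABABABABABABABABABABABABABABABABABABABABABABABABABABABABAB
step 6: ABABABABABABABABABABABABABABABABABABABABABABABABABABABABAB…ABABABABABABABABABABABABABABABABABABABABABABABABABABABABAB  (len 192)
step 7: ABABABABABABABABABABABABABABABABABABABABABABABABABABABABAB…ABABABABABABABABABABABABABABABABABABABABABABABABABABABABAB  (len 384)
step 8: ABABABABABABABABABABABABABABABABABABABABABABABABABABABABAB…ABABABABABABABABABABABABABABABABABABABABABABABABABABABABAB  (len 768)

384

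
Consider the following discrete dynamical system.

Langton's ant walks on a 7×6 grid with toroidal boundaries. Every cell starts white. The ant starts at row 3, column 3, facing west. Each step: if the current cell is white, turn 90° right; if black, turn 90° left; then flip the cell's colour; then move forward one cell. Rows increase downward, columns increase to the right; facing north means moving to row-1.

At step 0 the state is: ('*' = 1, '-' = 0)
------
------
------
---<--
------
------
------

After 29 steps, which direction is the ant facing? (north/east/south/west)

north

[0] ------
------
------
---<--
------
------
------
[1] ------
------
---^--
---*--
------
------
------
[2] ------
------
---*>-
---*--
------
------
------
[3] ------
------
---**-
---*v-
------
------
------
[4] ------
------
---**-
---<*-
------
------
------
[5] ------
------
---**-
----*-
---v--
------
------
[6] ------
------
---**-
----*-
--<*--
------
------
[7] ------
------
---**-
--^-*-
--**--
------
------
[8] ------
------
---**-
--*>*-
--**--
------
------
[9] ------
------
---**-
--***-
--*v--
------
------
[10] ------
------
---**-
--***-
--*->-
------
------
[11] ------
------
---**-
--***-
--*-*-
----v-
------
[12] ------
------
---**-
--***-
--*-*-
---<*-
------
[13] ------
------
---**-
--***-
--*^*-
---**-
------
[14] ------
------
---**-
--***-
--**>-
---**-
------
[15] ------
------
---**-
--**^-
--**--
---**-
------
[16] ------
------
---**-
--*<--
--**--
---**-
------
[17] ------
------
---**-
--*---
--*v--
---**-
------
[18] ------
------
---**-
--*---
--*->-
---**-
------
[19] ------
------
---**-
--*---
--*-*-
---*v-
------
[20] ------
------
---**-
--*---
--*-*-
---*->
------
[21] ------
------
---**-
--*---
--*-*-
---*-*
-----v
[22] ------
------
---**-
--*---
--*-*-
---*-*
----<*
[23] ------
------
---**-
--*---
--*-*-
---*^*
----**
[24] ------
------
---**-
--*---
--*-*-
---**>
----**
[25] ------
------
---**-
--*---
--*-*^
---**-
----**
[26] ------
------
---**-
--*---
>-*-**
---**-
----**
[27] ------
------
---**-
--*---
*-*-**
v--**-
----**
[28] ------
------
---**-
--*---
*-*-**
*--**<
----**
[29] ------
------
---**-
--*---
*-*-*^
*--***
----**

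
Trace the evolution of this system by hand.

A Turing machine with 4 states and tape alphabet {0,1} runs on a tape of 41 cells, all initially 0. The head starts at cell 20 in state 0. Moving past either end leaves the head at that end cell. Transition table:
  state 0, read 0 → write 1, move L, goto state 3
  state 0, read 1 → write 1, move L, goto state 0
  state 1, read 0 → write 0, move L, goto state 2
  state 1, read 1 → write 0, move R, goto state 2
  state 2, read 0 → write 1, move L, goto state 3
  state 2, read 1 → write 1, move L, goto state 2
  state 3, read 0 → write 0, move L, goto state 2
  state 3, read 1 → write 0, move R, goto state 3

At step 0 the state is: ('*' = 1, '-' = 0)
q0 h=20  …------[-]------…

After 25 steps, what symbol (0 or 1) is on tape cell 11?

t=0: q0 h=20  …------[-]------…
t=1: q3 h=19  …------[-]*-----…
t=2: q2 h=18  …------[-]-*----…
t=3: q3 h=17  …------[-]*-*---…
t=4: q2 h=16  …------[-]-*-*--…
t=5: q3 h=15  …------[-]*-*-*-…
t=6: q2 h=14  …------[-]-*-*-*…
t=7: q3 h=13  …------[-]*-*-*-…
t=8: q2 h=12  …------[-]-*-*-*…
t=9: q3 h=11  …------[-]*-*-*-…
t=10: q2 h=10  …------[-]-*-*-*…
t=11: q3 h= 9  …------[-]*-*-*-…
t=12: q2 h= 8  …------[-]-*-*-*…
t=13: q3 h= 7  …------[-]*-*-*-…
t=14: q2 h= 6  |------[-]-*-*-*…
t=15: q3 h= 5  |-----[-]*-*-*-…
t=16: q2 h= 4  |----[-]-*-*-*…
t=17: q3 h= 3  |---[-]*-*-*-…
t=18: q2 h= 2  |--[-]-*-*-*…
t=19: q3 h= 1  |-[-]*-*-*-…
t=20: q2 h= 0  |[-]-*-*-*…
t=21: q3 h= 0  |[*]-*-*-*…
t=22: q3 h= 1  |-[-]*-*-*-…
t=23: q2 h= 0  |[-]-*-*-*…
t=24: q3 h= 0  |[*]-*-*-*…
t=25: q3 h= 1  |-[-]*-*-*-…

0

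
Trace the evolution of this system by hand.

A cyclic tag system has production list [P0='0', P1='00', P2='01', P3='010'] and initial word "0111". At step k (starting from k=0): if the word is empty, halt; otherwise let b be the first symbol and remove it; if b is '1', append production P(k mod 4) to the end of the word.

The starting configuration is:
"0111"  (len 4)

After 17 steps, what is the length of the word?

0) "0111"  (len 4)
1) "111"  (len 3)
2) "1100"  (len 4)
3) "10001"  (len 5)
4) "0001010"  (len 7)
5) "001010"  (len 6)
6) "01010"  (len 5)
7) "1010"  (len 4)
8) "010010"  (len 6)
9) "10010"  (len 5)
10) "001000"  (len 6)
11) "01000"  (len 5)
12) "1000"  (len 4)
13) "0000"  (len 4)
14) "000"  (len 3)
15) "00"  (len 2)
16) "0"  (len 1)
17) (halted — word empty)

0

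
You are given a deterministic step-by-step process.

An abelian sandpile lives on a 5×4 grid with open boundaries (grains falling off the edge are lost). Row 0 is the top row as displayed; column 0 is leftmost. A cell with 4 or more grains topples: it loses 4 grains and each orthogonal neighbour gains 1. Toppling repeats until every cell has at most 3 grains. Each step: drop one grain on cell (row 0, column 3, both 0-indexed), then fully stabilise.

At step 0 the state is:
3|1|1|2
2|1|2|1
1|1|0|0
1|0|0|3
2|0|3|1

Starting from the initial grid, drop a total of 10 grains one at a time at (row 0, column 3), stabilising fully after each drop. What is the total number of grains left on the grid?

27

[0] 3|1|1|2
2|1|2|1
1|1|0|0
1|0|0|3
2|0|3|1
[1] 3|1|1|3
2|1|2|1
1|1|0|0
1|0|0|3
2|0|3|1
[2] 3|1|2|0
2|1|2|2
1|1|0|0
1|0|0|3
2|0|3|1
[3] 3|1|2|1
2|1|2|2
1|1|0|0
1|0|0|3
2|0|3|1
[4] 3|1|2|2
2|1|2|2
1|1|0|0
1|0|0|3
2|0|3|1
[5] 3|1|2|3
2|1|2|2
1|1|0|0
1|0|0|3
2|0|3|1
[6] 3|1|3|0
2|1|2|3
1|1|0|0
1|0|0|3
2|0|3|1
[7] 3|1|3|1
2|1|2|3
1|1|0|0
1|0|0|3
2|0|3|1
[8] 3|1|3|2
2|1|2|3
1|1|0|0
1|0|0|3
2|0|3|1
[9] 3|1|3|3
2|1|2|3
1|1|0|0
1|0|0|3
2|0|3|1
[10] 3|2|1|2
2|2|0|1
1|1|1|1
1|0|0|3
2|0|3|1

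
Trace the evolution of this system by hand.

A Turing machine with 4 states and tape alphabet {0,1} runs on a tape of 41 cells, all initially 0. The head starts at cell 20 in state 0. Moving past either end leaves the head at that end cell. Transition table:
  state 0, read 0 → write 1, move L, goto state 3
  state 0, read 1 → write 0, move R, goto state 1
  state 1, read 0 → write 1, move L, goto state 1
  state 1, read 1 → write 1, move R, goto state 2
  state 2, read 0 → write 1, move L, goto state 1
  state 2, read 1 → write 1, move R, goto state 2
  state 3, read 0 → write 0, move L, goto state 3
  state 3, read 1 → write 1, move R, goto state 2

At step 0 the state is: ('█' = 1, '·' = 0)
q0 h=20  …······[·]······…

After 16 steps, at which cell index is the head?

4

step 0: q0 h=20  …······[·]······…
step 1: q3 h=19  …······[·]█·····…
step 2: q3 h=18  …······[·]·█····…
step 3: q3 h=17  …······[·]··█···…
step 4: q3 h=16  …······[·]···█··…
step 5: q3 h=15  …······[·]····█·…
step 6: q3 h=14  …······[·]·····█…
step 7: q3 h=13  …······[·]······…
step 8: q3 h=12  …······[·]······…
step 9: q3 h=11  …······[·]······…
step 10: q3 h=10  …······[·]······…
step 11: q3 h= 9  …······[·]······…
step 12: q3 h= 8  …······[·]······…
step 13: q3 h= 7  …······[·]······…
step 14: q3 h= 6  |······[·]······…
step 15: q3 h= 5  |·····[·]······…
step 16: q3 h= 4  |····[·]······…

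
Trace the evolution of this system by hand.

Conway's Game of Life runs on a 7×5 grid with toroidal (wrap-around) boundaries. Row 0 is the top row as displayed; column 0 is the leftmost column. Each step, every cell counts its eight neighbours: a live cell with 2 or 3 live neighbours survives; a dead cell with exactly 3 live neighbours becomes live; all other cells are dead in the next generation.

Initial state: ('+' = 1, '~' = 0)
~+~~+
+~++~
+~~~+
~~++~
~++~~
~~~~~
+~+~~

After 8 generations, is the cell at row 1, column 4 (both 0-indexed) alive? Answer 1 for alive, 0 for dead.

k=0  ~+~~+
+~++~
+~~~+
~~++~
~++~~
~~~~~
+~+~~
k=1  ~~~~+
~~++~
+~~~~
+~+++
~+++~
~~+~~
++~~~
k=2  +++++
~~~++
+~~~~
+~~~~
+~~~~
+~~+~
++~~~
k=3  ~~~~~
~~~~~
+~~~~
++~~+
++~~~
+~~~~
~~~~~
k=4  ~~~~~
~~~~~
++~~+
~~~~+
~~~~~
++~~~
~~~~~
k=5  ~~~~~
+~~~~
+~~~+
~~~~+
+~~~~
~~~~~
~~~~~
k=6  ~~~~~
+~~~+
+~~~+
~~~~+
~~~~~
~~~~~
~~~~~
k=7  ~~~~~
+~~~+
~~~+~
+~~~+
~~~~~
~~~~~
~~~~~
k=8  ~~~~~
~~~~+
~~~+~
~~~~+
~~~~~
~~~~~
~~~~~

1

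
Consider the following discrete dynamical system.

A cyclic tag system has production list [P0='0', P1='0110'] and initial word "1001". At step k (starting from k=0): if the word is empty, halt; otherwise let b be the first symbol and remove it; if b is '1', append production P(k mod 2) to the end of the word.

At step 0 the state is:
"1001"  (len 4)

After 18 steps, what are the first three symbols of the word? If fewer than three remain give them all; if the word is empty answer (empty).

001

[0] "1001"  (len 4)
[1] "0010"  (len 4)
[2] "010"  (len 3)
[3] "10"  (len 2)
[4] "00110"  (len 5)
[5] "0110"  (len 4)
[6] "110"  (len 3)
[7] "100"  (len 3)
[8] "000110"  (len 6)
[9] "00110"  (len 5)
[10] "0110"  (len 4)
[11] "110"  (len 3)
[12] "100110"  (len 6)
[13] "001100"  (len 6)
[14] "01100"  (len 5)
[15] "1100"  (len 4)
[16] "1000110"  (len 7)
[17] "0001100"  (len 7)
[18] "001100"  (len 6)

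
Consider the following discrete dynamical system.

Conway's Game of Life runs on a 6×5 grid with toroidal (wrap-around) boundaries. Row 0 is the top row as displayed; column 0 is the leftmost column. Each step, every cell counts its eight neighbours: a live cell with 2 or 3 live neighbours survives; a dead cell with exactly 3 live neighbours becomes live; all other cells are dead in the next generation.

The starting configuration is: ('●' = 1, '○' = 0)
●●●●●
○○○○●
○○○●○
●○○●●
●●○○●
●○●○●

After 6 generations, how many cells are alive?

[0] ●●●●●
○○○○●
○○○●○
●○○●●
●●○○●
●○●○●
[1] ○○●○○
○●○○○
●○○●○
○●●●○
○○●○○
○○○○○
[2] ○○○○○
○●●○○
●○○●●
○●○●●
○●●●○
○○○○○
[3] ○○○○○
●●●●●
○○○○○
○●○○○
●●○●●
○○●○○
[4] ●○○○●
●●●●●
○○○●●
○●●○●
●●○●●
●●●●●
[5] ○○○○○
○●●○○
○○○○○
○●○○○
○○○○○
○○○○○
[6] ○○○○○
○○○○○
○●●○○
○○○○○
○○○○○
○○○○○

2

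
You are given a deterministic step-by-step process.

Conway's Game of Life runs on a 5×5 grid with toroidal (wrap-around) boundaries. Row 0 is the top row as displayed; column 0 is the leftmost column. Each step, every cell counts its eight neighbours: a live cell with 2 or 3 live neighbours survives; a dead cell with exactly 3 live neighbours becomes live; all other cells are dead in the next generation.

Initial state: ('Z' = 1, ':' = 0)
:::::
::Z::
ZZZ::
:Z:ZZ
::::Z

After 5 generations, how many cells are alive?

t=0: :::::
::Z::
ZZZ::
:Z:ZZ
::::Z
t=1: :::::
::Z::
Z:::Z
:Z:ZZ
Z::ZZ
t=2: :::ZZ
:::::
ZZZ:Z
:ZZ::
Z:ZZ:
t=3: ::ZZZ
:ZZ::
Z:ZZ:
:::::
Z::::
t=4: Z:ZZZ
Z::::
::ZZ:
:Z::Z
:::ZZ
t=5: ZZZ::
Z::::
ZZZZZ
Z:::Z
:Z:::

12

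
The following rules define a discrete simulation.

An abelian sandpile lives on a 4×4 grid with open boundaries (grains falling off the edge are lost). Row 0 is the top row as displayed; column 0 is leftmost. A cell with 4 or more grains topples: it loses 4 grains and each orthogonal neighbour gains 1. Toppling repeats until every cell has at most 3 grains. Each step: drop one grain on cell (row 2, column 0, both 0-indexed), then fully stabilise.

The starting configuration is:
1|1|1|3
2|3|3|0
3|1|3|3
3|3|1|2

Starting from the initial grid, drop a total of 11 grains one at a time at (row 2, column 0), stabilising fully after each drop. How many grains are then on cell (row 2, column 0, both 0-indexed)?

0) 1|1|1|3
2|3|3|0
3|1|3|3
3|3|1|2
1) 1|1|1|3
3|3|3|0
1|3|3|3
1|0|2|2
2) 1|1|1|3
3|3|3|0
2|3|3|3
1|0|2|2
3) 1|1|1|3
3|3|3|0
3|3|3|3
1|0|2|2
4) 2|2|2|3
1|2|1|2
2|2|2|0
2|1|3|3
5) 2|2|2|3
1|2|1|2
3|2|2|0
2|1|3|3
6) 2|2|2|3
2|2|1|2
0|3|2|0
3|1|3|3
7) 2|2|2|3
2|2|1|2
1|3|2|0
3|1|3|3
8) 2|2|2|3
2|2|1|2
2|3|2|0
3|1|3|3
9) 2|2|2|3
2|2|1|2
3|3|2|0
3|1|3|3
10) 2|2|2|3
3|3|1|2
2|0|3|0
0|3|3|3
11) 2|2|2|3
3|3|1|2
3|0|3|0
0|3|3|3

3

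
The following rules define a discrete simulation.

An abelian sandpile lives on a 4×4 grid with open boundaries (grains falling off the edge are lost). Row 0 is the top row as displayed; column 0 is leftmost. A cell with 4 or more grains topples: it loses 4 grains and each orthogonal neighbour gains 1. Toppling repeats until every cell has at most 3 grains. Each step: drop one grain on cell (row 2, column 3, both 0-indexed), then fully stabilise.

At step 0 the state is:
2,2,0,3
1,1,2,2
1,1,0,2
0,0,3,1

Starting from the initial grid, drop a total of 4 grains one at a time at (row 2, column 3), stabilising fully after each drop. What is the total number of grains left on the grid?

24

[0] 2,2,0,3
1,1,2,2
1,1,0,2
0,0,3,1
[1] 2,2,0,3
1,1,2,2
1,1,0,3
0,0,3,1
[2] 2,2,0,3
1,1,2,3
1,1,1,0
0,0,3,2
[3] 2,2,0,3
1,1,2,3
1,1,1,1
0,0,3,2
[4] 2,2,0,3
1,1,2,3
1,1,1,2
0,0,3,2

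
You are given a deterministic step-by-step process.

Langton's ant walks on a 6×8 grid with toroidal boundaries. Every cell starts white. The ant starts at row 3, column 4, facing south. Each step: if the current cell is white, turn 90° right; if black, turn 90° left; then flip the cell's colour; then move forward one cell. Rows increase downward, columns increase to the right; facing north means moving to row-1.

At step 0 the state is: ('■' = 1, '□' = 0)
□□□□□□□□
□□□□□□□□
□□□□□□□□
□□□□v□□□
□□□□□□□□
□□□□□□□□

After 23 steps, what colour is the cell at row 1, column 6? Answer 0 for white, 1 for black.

k=0  □□□□□□□□
□□□□□□□□
□□□□□□□□
□□□□v□□□
□□□□□□□□
□□□□□□□□
k=1  □□□□□□□□
□□□□□□□□
□□□□□□□□
□□□<■□□□
□□□□□□□□
□□□□□□□□
k=2  □□□□□□□□
□□□□□□□□
□□□^□□□□
□□□■■□□□
□□□□□□□□
□□□□□□□□
k=3  □□□□□□□□
□□□□□□□□
□□□■>□□□
□□□■■□□□
□□□□□□□□
□□□□□□□□
k=4  □□□□□□□□
□□□□□□□□
□□□■■□□□
□□□■v□□□
□□□□□□□□
□□□□□□□□
k=5  □□□□□□□□
□□□□□□□□
□□□■■□□□
□□□■□>□□
□□□□□□□□
□□□□□□□□
k=6  □□□□□□□□
□□□□□□□□
□□□■■□□□
□□□■□■□□
□□□□□v□□
□□□□□□□□
k=7  □□□□□□□□
□□□□□□□□
□□□■■□□□
□□□■□■□□
□□□□<■□□
□□□□□□□□
k=8  □□□□□□□□
□□□□□□□□
□□□■■□□□
□□□■^■□□
□□□□■■□□
□□□□□□□□
k=9  □□□□□□□□
□□□□□□□□
□□□■■□□□
□□□■■>□□
□□□□■■□□
□□□□□□□□
k=10  □□□□□□□□
□□□□□□□□
□□□■■^□□
□□□■■□□□
□□□□■■□□
□□□□□□□□
k=11  □□□□□□□□
□□□□□□□□
□□□■■■>□
□□□■■□□□
□□□□■■□□
□□□□□□□□
k=12  □□□□□□□□
□□□□□□□□
□□□■■■■□
□□□■■□v□
□□□□■■□□
□□□□□□□□
k=13  □□□□□□□□
□□□□□□□□
□□□■■■■□
□□□■■<■□
□□□□■■□□
□□□□□□□□
k=14  □□□□□□□□
□□□□□□□□
□□□■■^■□
□□□■■■■□
□□□□■■□□
□□□□□□□□
k=15  □□□□□□□□
□□□□□□□□
□□□■<□■□
□□□■■■■□
□□□□■■□□
□□□□□□□□
k=16  □□□□□□□□
□□□□□□□□
□□□■□□■□
□□□■v■■□
□□□□■■□□
□□□□□□□□
k=17  □□□□□□□□
□□□□□□□□
□□□■□□■□
□□□■□>■□
□□□□■■□□
□□□□□□□□
k=18  □□□□□□□□
□□□□□□□□
□□□■□^■□
□□□■□□■□
□□□□■■□□
□□□□□□□□
k=19  □□□□□□□□
□□□□□□□□
□□□■□■>□
□□□■□□■□
□□□□■■□□
□□□□□□□□
k=20  □□□□□□□□
□□□□□□^□
□□□■□■□□
□□□■□□■□
□□□□■■□□
□□□□□□□□
k=21  □□□□□□□□
□□□□□□■>
□□□■□■□□
□□□■□□■□
□□□□■■□□
□□□□□□□□
k=22  □□□□□□□□
□□□□□□■■
□□□■□■□v
□□□■□□■□
□□□□■■□□
□□□□□□□□
k=23  □□□□□□□□
□□□□□□■■
□□□■□■<■
□□□■□□■□
□□□□■■□□
□□□□□□□□

1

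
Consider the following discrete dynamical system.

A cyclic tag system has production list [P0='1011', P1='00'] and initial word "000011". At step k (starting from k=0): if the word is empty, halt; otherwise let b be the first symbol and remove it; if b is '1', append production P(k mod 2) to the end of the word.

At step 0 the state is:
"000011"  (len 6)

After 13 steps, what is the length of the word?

t=0: "000011"  (len 6)
t=1: "00011"  (len 5)
t=2: "0011"  (len 4)
t=3: "011"  (len 3)
t=4: "11"  (len 2)
t=5: "11011"  (len 5)
t=6: "101100"  (len 6)
t=7: "011001011"  (len 9)
t=8: "11001011"  (len 8)
t=9: "10010111011"  (len 11)
t=10: "001011101100"  (len 12)
t=11: "01011101100"  (len 11)
t=12: "1011101100"  (len 10)
t=13: "0111011001011"  (len 13)

13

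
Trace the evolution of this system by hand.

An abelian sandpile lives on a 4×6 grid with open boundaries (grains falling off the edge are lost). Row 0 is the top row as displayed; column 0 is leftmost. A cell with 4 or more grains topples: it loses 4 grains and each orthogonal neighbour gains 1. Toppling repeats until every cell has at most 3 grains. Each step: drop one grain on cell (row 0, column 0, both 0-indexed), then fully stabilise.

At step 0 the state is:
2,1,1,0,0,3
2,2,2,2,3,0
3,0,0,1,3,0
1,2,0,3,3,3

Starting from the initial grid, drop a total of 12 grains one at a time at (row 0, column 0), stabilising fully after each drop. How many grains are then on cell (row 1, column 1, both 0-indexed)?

k=0  2,1,1,0,0,3
2,2,2,2,3,0
3,0,0,1,3,0
1,2,0,3,3,3
k=1  3,1,1,0,0,3
2,2,2,2,3,0
3,0,0,1,3,0
1,2,0,3,3,3
k=2  0,2,1,0,0,3
3,2,2,2,3,0
3,0,0,1,3,0
1,2,0,3,3,3
k=3  1,2,1,0,0,3
3,2,2,2,3,0
3,0,0,1,3,0
1,2,0,3,3,3
k=4  2,2,1,0,0,3
3,2,2,2,3,0
3,0,0,1,3,0
1,2,0,3,3,3
k=5  3,2,1,0,0,3
3,2,2,2,3,0
3,0,0,1,3,0
1,2,0,3,3,3
k=6  1,3,1,0,0,3
1,3,2,2,3,0
0,1,0,1,3,0
2,2,0,3,3,3
k=7  2,3,1,0,0,3
1,3,2,2,3,0
0,1,0,1,3,0
2,2,0,3,3,3
k=8  3,3,1,0,0,3
1,3,2,2,3,0
0,1,0,1,3,0
2,2,0,3,3,3
k=9  1,1,2,0,0,3
3,0,3,2,3,0
0,2,0,1,3,0
2,2,0,3,3,3
k=10  2,1,2,0,0,3
3,0,3,2,3,0
0,2,0,1,3,0
2,2,0,3,3,3
k=11  3,1,2,0,0,3
3,0,3,2,3,0
0,2,0,1,3,0
2,2,0,3,3,3
k=12  1,2,2,0,0,3
0,1,3,2,3,0
1,2,0,1,3,0
2,2,0,3,3,3

1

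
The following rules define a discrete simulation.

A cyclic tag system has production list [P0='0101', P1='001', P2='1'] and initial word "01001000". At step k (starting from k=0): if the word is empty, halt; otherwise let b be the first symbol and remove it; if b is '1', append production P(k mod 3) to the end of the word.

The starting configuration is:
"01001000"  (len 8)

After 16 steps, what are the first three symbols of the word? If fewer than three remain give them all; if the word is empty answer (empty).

100

t=0: "01001000"  (len 8)
t=1: "1001000"  (len 7)
t=2: "001000001"  (len 9)
t=3: "01000001"  (len 8)
t=4: "1000001"  (len 7)
t=5: "000001001"  (len 9)
t=6: "00001001"  (len 8)
t=7: "0001001"  (len 7)
t=8: "001001"  (len 6)
t=9: "01001"  (len 5)
t=10: "1001"  (len 4)
t=11: "001001"  (len 6)
t=12: "01001"  (len 5)
t=13: "1001"  (len 4)
t=14: "001001"  (len 6)
t=15: "01001"  (len 5)
t=16: "1001"  (len 4)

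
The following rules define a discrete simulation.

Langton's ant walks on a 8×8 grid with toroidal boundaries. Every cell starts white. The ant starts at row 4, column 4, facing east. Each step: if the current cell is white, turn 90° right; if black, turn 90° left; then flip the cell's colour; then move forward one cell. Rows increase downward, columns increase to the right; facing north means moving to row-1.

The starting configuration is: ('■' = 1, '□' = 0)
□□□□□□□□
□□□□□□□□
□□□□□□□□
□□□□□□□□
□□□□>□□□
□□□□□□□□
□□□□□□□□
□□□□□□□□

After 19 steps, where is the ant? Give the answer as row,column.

2,3

gen 0: □□□□□□□□
□□□□□□□□
□□□□□□□□
□□□□□□□□
□□□□>□□□
□□□□□□□□
□□□□□□□□
□□□□□□□□
gen 1: □□□□□□□□
□□□□□□□□
□□□□□□□□
□□□□□□□□
□□□□■□□□
□□□□v□□□
□□□□□□□□
□□□□□□□□
gen 2: □□□□□□□□
□□□□□□□□
□□□□□□□□
□□□□□□□□
□□□□■□□□
□□□<■□□□
□□□□□□□□
□□□□□□□□
gen 3: □□□□□□□□
□□□□□□□□
□□□□□□□□
□□□□□□□□
□□□^■□□□
□□□■■□□□
□□□□□□□□
□□□□□□□□
gen 4: □□□□□□□□
□□□□□□□□
□□□□□□□□
□□□□□□□□
□□□■>□□□
□□□■■□□□
□□□□□□□□
□□□□□□□□
gen 5: □□□□□□□□
□□□□□□□□
□□□□□□□□
□□□□^□□□
□□□■□□□□
□□□■■□□□
□□□□□□□□
□□□□□□□□
gen 6: □□□□□□□□
□□□□□□□□
□□□□□□□□
□□□□■>□□
□□□■□□□□
□□□■■□□□
□□□□□□□□
□□□□□□□□
gen 7: □□□□□□□□
□□□□□□□□
□□□□□□□□
□□□□■■□□
□□□■□v□□
□□□■■□□□
□□□□□□□□
□□□□□□□□
gen 8: □□□□□□□□
□□□□□□□□
□□□□□□□□
□□□□■■□□
□□□■<■□□
□□□■■□□□
□□□□□□□□
□□□□□□□□
gen 9: □□□□□□□□
□□□□□□□□
□□□□□□□□
□□□□^■□□
□□□■■■□□
□□□■■□□□
□□□□□□□□
□□□□□□□□
gen 10: □□□□□□□□
□□□□□□□□
□□□□□□□□
□□□<□■□□
□□□■■■□□
□□□■■□□□
□□□□□□□□
□□□□□□□□
gen 11: □□□□□□□□
□□□□□□□□
□□□^□□□□
□□□■□■□□
□□□■■■□□
□□□■■□□□
□□□□□□□□
□□□□□□□□
gen 12: □□□□□□□□
□□□□□□□□
□□□■>□□□
□□□■□■□□
□□□■■■□□
□□□■■□□□
□□□□□□□□
□□□□□□□□
gen 13: □□□□□□□□
□□□□□□□□
□□□■■□□□
□□□■v■□□
□□□■■■□□
□□□■■□□□
□□□□□□□□
□□□□□□□□
gen 14: □□□□□□□□
□□□□□□□□
□□□■■□□□
□□□<■■□□
□□□■■■□□
□□□■■□□□
□□□□□□□□
□□□□□□□□
gen 15: □□□□□□□□
□□□□□□□□
□□□■■□□□
□□□□■■□□
□□□v■■□□
□□□■■□□□
□□□□□□□□
□□□□□□□□
gen 16: □□□□□□□□
□□□□□□□□
□□□■■□□□
□□□□■■□□
□□□□>■□□
□□□■■□□□
□□□□□□□□
□□□□□□□□
gen 17: □□□□□□□□
□□□□□□□□
□□□■■□□□
□□□□^■□□
□□□□□■□□
□□□■■□□□
□□□□□□□□
□□□□□□□□
gen 18: □□□□□□□□
□□□□□□□□
□□□■■□□□
□□□<□■□□
□□□□□■□□
□□□■■□□□
□□□□□□□□
□□□□□□□□
gen 19: □□□□□□□□
□□□□□□□□
□□□^■□□□
□□□■□■□□
□□□□□■□□
□□□■■□□□
□□□□□□□□
□□□□□□□□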